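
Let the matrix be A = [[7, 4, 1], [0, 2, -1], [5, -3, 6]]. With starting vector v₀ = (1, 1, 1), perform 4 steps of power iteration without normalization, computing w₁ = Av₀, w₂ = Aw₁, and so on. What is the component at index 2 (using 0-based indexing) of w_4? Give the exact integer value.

10884

w1 = Av₀ = (12, 1, 8)
w2 = Aw1 = (96, -6, 105)
w3 = Aw2 = (753, -117, 1128)
w4 = Aw3 = (5931, -1362, 10884)
The requested component of w4 is 10884.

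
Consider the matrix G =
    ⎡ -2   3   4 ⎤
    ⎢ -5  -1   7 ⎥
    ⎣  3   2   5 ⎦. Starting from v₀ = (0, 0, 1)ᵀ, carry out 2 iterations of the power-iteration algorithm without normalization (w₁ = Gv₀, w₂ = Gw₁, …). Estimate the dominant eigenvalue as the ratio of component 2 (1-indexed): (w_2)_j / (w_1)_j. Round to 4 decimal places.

w1 = Gv₀ = ((-2)·0 + 3·0 + 4·1; (-5)·0 + (-1)·0 + 7·1; 3·0 + 2·0 + 5·1) = (4, 7, 5)
w2 = Gw1 = ((-2)·4 + 3·7 + 4·5; (-5)·4 + (-1)·7 + 7·5; 3·4 + 2·7 + 5·5) = (33, 8, 51)
Ratio at component: 8 / 7 = 1.1429

λ ≈ 1.1429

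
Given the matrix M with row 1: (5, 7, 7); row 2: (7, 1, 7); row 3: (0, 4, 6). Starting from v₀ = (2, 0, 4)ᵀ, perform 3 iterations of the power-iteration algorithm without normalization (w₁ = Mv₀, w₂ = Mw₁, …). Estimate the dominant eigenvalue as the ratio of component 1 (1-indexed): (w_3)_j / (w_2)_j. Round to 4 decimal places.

λ ≈ 13.4601

w1 = Mv₀ = (38, 42, 24)
w2 = Mw1 = (652, 476, 312)
w3 = Mw2 = (8776, 7224, 3776)
Ratio at component: 8776 / 652 = 13.4601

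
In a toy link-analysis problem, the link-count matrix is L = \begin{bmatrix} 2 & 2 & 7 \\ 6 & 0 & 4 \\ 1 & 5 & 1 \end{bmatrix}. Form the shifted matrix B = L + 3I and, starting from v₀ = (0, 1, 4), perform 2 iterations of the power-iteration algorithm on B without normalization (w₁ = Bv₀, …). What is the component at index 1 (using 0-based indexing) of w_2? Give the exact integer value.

B = L + 3I has rows (5, 2, 7); (6, 3, 4); (1, 5, 4)
w1 = Bv₀ = (30, 19, 21)
w2 = Bw1 = (335, 321, 209)
Requested component of w2: 321

321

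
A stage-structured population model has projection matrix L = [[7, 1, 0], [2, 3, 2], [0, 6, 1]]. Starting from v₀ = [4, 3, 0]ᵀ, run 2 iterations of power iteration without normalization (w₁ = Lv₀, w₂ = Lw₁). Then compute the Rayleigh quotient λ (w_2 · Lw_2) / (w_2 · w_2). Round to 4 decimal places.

λ ≈ 7.7929

w1 = Lv₀ = (7·4 + 1·3 + 0·0; 2·4 + 3·3 + 2·0; 0·4 + 6·3 + 1·0) = (31, 17, 18)
w2 = Lw1 = (7·31 + 1·17 + 0·18; 2·31 + 3·17 + 2·18; 0·31 + 6·17 + 1·18) = (234, 149, 120)
Lw2 = (1787, 1155, 1014)
w2·Lw2 = 234·1787 + 149·1155 + 120·1014 = 711933; w2·w2 = 234·234 + 149·149 + 120·120 = 91357
λ ≈ 711933/91357 = 7.7929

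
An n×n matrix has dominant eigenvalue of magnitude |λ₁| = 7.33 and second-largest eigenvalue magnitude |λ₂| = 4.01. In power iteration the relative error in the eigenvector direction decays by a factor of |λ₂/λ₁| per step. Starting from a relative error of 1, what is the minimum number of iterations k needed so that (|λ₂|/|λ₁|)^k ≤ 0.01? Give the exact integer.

|λ₂/λ₁| = 4.01/7.33 = 0.54707
Need k ≥ ln(0.01) / ln(0.54707) = -4.6052 / -0.6032 ≈ 7.635
Smallest integer k satisfying the bound: 8

8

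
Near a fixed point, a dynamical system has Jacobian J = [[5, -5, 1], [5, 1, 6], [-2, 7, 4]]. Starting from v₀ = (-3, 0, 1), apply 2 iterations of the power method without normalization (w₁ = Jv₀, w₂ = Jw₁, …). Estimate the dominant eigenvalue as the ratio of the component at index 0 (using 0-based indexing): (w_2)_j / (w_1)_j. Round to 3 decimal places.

λ ≈ 1.071

w1 = Jv₀ = (5·(-3) + (-5)·0 + 1·1; 5·(-3) + 1·0 + 6·1; (-2)·(-3) + 7·0 + 4·1) = (-14, -9, 10)
w2 = Jw1 = (5·(-14) + (-5)·(-9) + 1·10; 5·(-14) + 1·(-9) + 6·10; (-2)·(-14) + 7·(-9) + 4·10) = (-15, -19, 5)
Ratio at component: -15 / -14 = 1.071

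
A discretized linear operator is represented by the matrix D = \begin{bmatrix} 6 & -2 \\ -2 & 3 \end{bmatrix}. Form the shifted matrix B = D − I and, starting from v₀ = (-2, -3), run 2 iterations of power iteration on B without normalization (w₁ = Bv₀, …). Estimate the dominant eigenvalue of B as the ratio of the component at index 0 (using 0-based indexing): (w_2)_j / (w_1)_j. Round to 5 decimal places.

B = D − I has rows (5, -2); (-2, 2)
w1 = Bv₀ = (-4, -2)
w2 = Bw1 = (-16, 4)
Ratio: -16/-4 = 4.00000

4.00000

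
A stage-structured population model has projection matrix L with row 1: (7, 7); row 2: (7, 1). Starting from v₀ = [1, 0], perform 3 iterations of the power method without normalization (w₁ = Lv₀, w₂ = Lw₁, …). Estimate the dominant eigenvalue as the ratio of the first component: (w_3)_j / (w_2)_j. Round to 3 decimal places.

w1 = Lv₀ = (7, 7)
w2 = Lw1 = (98, 56)
w3 = Lw2 = (1078, 742)
Ratio at component: 1078 / 98 = 11.000

11.000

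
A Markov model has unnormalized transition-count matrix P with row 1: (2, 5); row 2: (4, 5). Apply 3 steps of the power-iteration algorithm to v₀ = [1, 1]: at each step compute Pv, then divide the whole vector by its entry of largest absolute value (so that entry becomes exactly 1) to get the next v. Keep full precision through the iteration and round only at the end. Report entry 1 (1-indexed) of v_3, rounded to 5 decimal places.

Pv0 = (7.000000, 9.000000); divide by 9.000000 → v1 = (0.777778, 1.000000)
Pv1 = (6.555556, 8.111111); divide by 8.111111 → v2 = (0.808219, 1.000000)
Pv2 = (6.616438, 8.232877); divide by 8.232877 → v3 = (0.803661, 1.000000)
Requested entry of v3: 483/601 = 0.80366

0.80366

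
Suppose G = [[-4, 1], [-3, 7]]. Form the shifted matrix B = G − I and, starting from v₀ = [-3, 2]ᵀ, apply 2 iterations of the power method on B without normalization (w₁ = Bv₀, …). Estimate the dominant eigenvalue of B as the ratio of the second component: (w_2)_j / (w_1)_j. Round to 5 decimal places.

3.57143

B = G − I has rows (-5, 1); (-3, 6)
w1 = Bv₀ = ((-5)·(-3) + 1·2; (-3)·(-3) + 6·2) = (17, 21)
w2 = Bw1 = ((-5)·17 + 1·21; (-3)·17 + 6·21) = (-64, 75)
Ratio: 75/21 = 3.57143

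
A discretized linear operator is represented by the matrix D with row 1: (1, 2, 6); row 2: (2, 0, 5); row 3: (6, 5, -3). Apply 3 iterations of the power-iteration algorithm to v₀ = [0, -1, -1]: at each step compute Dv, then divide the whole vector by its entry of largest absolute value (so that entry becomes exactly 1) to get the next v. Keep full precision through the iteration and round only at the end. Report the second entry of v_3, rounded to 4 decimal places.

0.8161

Dv0 = (-8.00000, -5.00000, -2.00000); divide by -8.00000 → v1 = (1.00000, 0.62500, 0.25000)
Dv1 = (3.75000, 3.25000, 8.37500); divide by 8.37500 → v2 = (0.44776, 0.38806, 1.00000)
Dv2 = (7.22388, 5.89552, 1.62687); divide by 7.22388 → v3 = (1.00000, 0.81612, 0.22521)
Requested entry of v3: -395/-484 = 0.8161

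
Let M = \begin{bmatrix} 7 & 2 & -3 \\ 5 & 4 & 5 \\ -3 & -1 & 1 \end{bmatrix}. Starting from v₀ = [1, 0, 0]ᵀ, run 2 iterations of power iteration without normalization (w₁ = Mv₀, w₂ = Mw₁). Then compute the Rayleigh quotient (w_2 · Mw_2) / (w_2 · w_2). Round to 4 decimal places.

9.3193

w1 = Mv₀ = (7·1 + 2·0 + (-3)·0; 5·1 + 4·0 + 5·0; (-3)·1 + (-1)·0 + 1·0) = (7, 5, -3)
w2 = Mw1 = (7·7 + 2·5 + (-3)·(-3); 5·7 + 4·5 + 5·(-3); (-3)·7 + (-1)·5 + 1·(-3)) = (68, 40, -29)
Mw2 = (643, 355, -273)
w2·Mw2 = 68·643 + 40·355 + (-29)·(-273) = 65841; w2·w2 = 68·68 + 40·40 + (-29)·(-29) = 7065
λ ≈ 65841/7065 = 9.3193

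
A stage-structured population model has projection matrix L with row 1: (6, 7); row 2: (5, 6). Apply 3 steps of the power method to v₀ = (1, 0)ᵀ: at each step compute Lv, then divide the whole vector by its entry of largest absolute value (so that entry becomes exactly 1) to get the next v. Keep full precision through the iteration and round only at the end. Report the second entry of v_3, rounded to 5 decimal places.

Lv0 = (6.000000, 5.000000); divide by 6.000000 → v1 = (1.000000, 0.833333)
Lv1 = (11.833333, 10.000000); divide by 11.833333 → v2 = (1.000000, 0.845070)
Lv2 = (11.915493, 10.070423); divide by 11.915493 → v3 = (1.000000, 0.845154)
Requested entry of v3: 715/846 = 0.84515

0.84515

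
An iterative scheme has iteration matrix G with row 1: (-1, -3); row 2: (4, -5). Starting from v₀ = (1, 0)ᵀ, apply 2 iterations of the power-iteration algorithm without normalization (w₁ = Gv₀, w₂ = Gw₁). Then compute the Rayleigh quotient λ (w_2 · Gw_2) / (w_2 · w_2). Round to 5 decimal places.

λ ≈ -3.92683

w1 = Gv₀ = ((-1)·1 + (-3)·0; 4·1 + (-5)·0) = (-1, 4)
w2 = Gw1 = ((-1)·(-1) + (-3)·4; 4·(-1) + (-5)·4) = (-11, -24)
Gw2 = (83, 76)
w2·Gw2 = (-11)·83 + (-24)·76 = -2737; w2·w2 = (-11)·(-11) + (-24)·(-24) = 697
λ ≈ -2737/697 = -3.92683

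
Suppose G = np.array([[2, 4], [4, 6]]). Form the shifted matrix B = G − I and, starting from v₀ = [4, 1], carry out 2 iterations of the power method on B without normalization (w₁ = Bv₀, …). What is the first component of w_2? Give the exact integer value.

92

B = G − I has rows (1, 4); (4, 5)
w1 = Bv₀ = (1·4 + 4·1; 4·4 + 5·1) = (8, 21)
w2 = Bw1 = (1·8 + 4·21; 4·8 + 5·21) = (92, 137)
Requested component of w2: 92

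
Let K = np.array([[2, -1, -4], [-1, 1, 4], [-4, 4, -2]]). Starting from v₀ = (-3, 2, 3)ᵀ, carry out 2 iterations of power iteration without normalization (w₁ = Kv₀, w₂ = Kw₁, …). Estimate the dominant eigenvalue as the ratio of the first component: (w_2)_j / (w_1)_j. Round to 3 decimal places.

w1 = Kv₀ = (2·(-3) + (-1)·2 + (-4)·3; (-1)·(-3) + 1·2 + 4·3; (-4)·(-3) + 4·2 + (-2)·3) = (-20, 17, 14)
w2 = Kw1 = (2·(-20) + (-1)·17 + (-4)·14; (-1)·(-20) + 1·17 + 4·14; (-4)·(-20) + 4·17 + (-2)·14) = (-113, 93, 120)
Ratio at component: -113 / -20 = 5.650

λ ≈ 5.650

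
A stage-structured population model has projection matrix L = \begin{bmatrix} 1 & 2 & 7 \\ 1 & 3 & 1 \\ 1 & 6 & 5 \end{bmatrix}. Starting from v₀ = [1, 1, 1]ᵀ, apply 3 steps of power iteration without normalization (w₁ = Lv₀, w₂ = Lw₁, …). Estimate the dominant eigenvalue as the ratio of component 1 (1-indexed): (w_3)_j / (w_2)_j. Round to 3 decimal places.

8.442

w1 = Lv₀ = (1·1 + 2·1 + 7·1; 1·1 + 3·1 + 1·1; 1·1 + 6·1 + 5·1) = (10, 5, 12)
w2 = Lw1 = (1·10 + 2·5 + 7·12; 1·10 + 3·5 + 1·12; 1·10 + 6·5 + 5·12) = (104, 37, 100)
w3 = Lw2 = (878, 315, 826)
Ratio at component: 878 / 104 = 8.442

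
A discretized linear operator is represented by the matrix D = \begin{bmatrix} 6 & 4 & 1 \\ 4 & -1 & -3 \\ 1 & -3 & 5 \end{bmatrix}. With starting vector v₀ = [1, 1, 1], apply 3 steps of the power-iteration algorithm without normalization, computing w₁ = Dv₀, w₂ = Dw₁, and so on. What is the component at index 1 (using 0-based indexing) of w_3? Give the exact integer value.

163

w1 = Dv₀ = (11, 0, 3)
w2 = Dw1 = (69, 35, 26)
w3 = Dw2 = (580, 163, 94)
The requested component of w3 is 163.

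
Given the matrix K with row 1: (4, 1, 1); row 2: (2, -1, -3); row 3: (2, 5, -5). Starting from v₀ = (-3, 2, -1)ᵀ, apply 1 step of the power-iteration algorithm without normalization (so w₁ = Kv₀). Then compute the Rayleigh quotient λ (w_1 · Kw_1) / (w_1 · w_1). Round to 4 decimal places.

-0.7401

w1 = Kv₀ = (4·(-3) + 1·2 + 1·(-1); 2·(-3) + (-1)·2 + (-3)·(-1); 2·(-3) + 5·2 + (-5)·(-1)) = (-11, -5, 9)
Kw1 = (-40, -44, -92)
w1·Kw1 = (-11)·(-40) + (-5)·(-44) + 9·(-92) = -168; w1·w1 = (-11)·(-11) + (-5)·(-5) + 9·9 = 227
λ ≈ -168/227 = -0.7401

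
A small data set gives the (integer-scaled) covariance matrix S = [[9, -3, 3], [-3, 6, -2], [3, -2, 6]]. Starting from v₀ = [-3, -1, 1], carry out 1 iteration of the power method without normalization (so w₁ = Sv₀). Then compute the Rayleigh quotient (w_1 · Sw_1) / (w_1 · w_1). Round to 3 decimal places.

w1 = Sv₀ = (9·(-3) + (-3)·(-1) + 3·1; (-3)·(-3) + 6·(-1) + (-2)·1; 3·(-3) + (-2)·(-1) + 6·1) = (-21, 1, -1)
Sw1 = (-195, 71, -71)
w1·Sw1 = (-21)·(-195) + 1·71 + (-1)·(-71) = 4237; w1·w1 = (-21)·(-21) + 1·1 + (-1)·(-1) = 443
λ ≈ 4237/443 = 9.564

λ ≈ 9.564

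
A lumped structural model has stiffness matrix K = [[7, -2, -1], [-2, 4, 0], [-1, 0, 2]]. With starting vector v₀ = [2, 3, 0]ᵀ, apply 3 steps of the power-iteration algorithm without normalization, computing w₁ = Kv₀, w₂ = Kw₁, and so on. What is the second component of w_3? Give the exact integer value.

w1 = Kv₀ = (8, 8, -2)
w2 = Kw1 = (42, 16, -12)
w3 = Kw2 = (274, -20, -66)
The requested component of w3 is -20.

-20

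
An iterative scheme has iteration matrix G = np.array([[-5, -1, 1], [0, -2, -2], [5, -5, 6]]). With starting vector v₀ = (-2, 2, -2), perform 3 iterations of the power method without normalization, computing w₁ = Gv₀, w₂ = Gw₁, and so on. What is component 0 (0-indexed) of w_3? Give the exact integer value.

w1 = Gv₀ = ((-5)·(-2) + (-1)·2 + 1·(-2); 0·(-2) + (-2)·2 + (-2)·(-2); 5·(-2) + (-5)·2 + 6·(-2)) = (6, 0, -32)
w2 = Gw1 = ((-5)·6 + (-1)·0 + 1·(-32); 0·6 + (-2)·0 + (-2)·(-32); 5·6 + (-5)·0 + 6·(-32)) = (-62, 64, -162)
w3 = Gw2 = (84, 196, -1602)
The requested component of w3 is 84.

84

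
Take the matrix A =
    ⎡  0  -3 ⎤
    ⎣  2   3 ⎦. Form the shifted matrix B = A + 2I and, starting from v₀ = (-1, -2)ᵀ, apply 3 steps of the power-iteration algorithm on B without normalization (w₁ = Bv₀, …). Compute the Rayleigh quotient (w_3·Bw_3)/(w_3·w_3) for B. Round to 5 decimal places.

μ ≈ 3.46679

B = A + 2I has rows (2, -3); (2, 5)
w1 = Bv₀ = (2·(-1) + (-3)·(-2); 2·(-1) + 5·(-2)) = (4, -12)
w2 = Bw1 = (2·4 + (-3)·(-12); 2·4 + 5·(-12)) = (44, -52)
w3 = Bw2 = (244, -172)
Bw3 = (1004, -372)
w3·Bw3 = 308960; w3·w3 = 89120; μ ≈ 308960/89120 = 3.46679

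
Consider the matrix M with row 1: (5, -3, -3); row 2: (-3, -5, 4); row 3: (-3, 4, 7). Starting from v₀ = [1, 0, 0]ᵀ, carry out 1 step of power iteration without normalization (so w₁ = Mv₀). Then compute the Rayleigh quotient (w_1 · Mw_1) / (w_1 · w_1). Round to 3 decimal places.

λ ≈ 9.186

w1 = Mv₀ = (5·1 + (-3)·0 + (-3)·0; (-3)·1 + (-5)·0 + 4·0; (-3)·1 + 4·0 + 7·0) = (5, -3, -3)
Mw1 = (43, -12, -48)
w1·Mw1 = 5·43 + (-3)·(-12) + (-3)·(-48) = 395; w1·w1 = 5·5 + (-3)·(-3) + (-3)·(-3) = 43
λ ≈ 395/43 = 9.186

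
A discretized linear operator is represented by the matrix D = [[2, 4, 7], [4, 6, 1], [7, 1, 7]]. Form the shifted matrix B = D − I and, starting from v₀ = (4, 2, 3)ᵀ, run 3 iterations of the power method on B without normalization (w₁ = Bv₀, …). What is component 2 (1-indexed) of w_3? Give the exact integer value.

B = D − I has rows (1, 4, 7); (4, 5, 1); (7, 1, 6)
w1 = Bv₀ = (1·4 + 4·2 + 7·3; 4·4 + 5·2 + 1·3; 7·4 + 1·2 + 6·3) = (33, 29, 48)
w2 = Bw1 = (1·33 + 4·29 + 7·48; 4·33 + 5·29 + 1·48; 7·33 + 1·29 + 6·48) = (485, 325, 548)
w3 = Bw2 = (5621, 4113, 7008)
Requested component of w3: 4113

4113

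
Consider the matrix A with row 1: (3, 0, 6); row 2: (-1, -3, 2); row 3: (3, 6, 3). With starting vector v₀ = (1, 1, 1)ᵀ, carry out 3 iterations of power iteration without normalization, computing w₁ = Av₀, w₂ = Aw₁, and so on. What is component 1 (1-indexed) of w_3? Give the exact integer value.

603

w1 = Av₀ = (3·1 + 0·1 + 6·1; (-1)·1 + (-3)·1 + 2·1; 3·1 + 6·1 + 3·1) = (9, -2, 12)
w2 = Aw1 = (3·9 + 0·(-2) + 6·12; (-1)·9 + (-3)·(-2) + 2·12; 3·9 + 6·(-2) + 3·12) = (99, 21, 51)
w3 = Aw2 = (603, -60, 576)
The requested component of w3 is 603.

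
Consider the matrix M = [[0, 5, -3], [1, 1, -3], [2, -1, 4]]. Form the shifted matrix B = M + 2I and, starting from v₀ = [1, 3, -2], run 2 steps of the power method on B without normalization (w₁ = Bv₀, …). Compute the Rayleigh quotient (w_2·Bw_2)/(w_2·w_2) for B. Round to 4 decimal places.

B = M + 2I has rows (2, 5, -3); (1, 3, -3); (2, -1, 6)
w1 = Bv₀ = (2·1 + 5·3 + (-3)·(-2); 1·1 + 3·3 + (-3)·(-2); 2·1 + (-1)·3 + 6·(-2)) = (23, 16, -13)
w2 = Bw1 = (2·23 + 5·16 + (-3)·(-13); 1·23 + 3·16 + (-3)·(-13); 2·23 + (-1)·16 + 6·(-13)) = (165, 110, -48)
Bw2 = (1024, 639, -68)
w2·Bw2 = 242514; w2·w2 = 41629; μ ≈ 242514/41629 = 5.8256

μ ≈ 5.8256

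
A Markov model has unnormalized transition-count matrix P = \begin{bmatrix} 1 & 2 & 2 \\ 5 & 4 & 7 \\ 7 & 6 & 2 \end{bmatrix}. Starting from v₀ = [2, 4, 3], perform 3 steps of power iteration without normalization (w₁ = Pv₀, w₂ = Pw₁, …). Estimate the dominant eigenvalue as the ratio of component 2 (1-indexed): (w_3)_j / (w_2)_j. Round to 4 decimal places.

w1 = Pv₀ = (16, 47, 44)
w2 = Pw1 = (198, 576, 482)
w3 = Pw2 = (2314, 6668, 5806)
Ratio at component: 6668 / 576 = 11.5764

11.5764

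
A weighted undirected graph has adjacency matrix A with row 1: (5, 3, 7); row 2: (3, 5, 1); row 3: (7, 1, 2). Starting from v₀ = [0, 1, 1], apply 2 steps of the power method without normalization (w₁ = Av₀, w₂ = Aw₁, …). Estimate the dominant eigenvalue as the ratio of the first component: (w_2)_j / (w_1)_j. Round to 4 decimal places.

λ ≈ 8.9000

w1 = Av₀ = (10, 6, 3)
w2 = Aw1 = (89, 63, 82)
Ratio at component: 89 / 10 = 8.9000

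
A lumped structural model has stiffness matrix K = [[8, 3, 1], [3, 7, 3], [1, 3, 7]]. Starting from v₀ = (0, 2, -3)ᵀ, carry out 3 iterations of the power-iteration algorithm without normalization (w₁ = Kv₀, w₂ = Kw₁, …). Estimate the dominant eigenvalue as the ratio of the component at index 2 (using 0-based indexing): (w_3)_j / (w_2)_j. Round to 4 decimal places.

λ ≈ 6.7586

w1 = Kv₀ = (3, 5, -15)
w2 = Kw1 = (24, -1, -87)
w3 = Kw2 = (102, -196, -588)
Ratio at component: -588 / -87 = 6.7586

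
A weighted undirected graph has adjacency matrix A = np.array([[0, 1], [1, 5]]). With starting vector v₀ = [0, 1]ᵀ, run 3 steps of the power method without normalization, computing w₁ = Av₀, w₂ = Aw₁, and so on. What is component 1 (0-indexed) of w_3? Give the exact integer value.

135

w1 = Av₀ = (0·0 + 1·1; 1·0 + 5·1) = (1, 5)
w2 = Aw1 = (0·1 + 1·5; 1·1 + 5·5) = (5, 26)
w3 = Aw2 = (26, 135)
The requested component of w3 is 135.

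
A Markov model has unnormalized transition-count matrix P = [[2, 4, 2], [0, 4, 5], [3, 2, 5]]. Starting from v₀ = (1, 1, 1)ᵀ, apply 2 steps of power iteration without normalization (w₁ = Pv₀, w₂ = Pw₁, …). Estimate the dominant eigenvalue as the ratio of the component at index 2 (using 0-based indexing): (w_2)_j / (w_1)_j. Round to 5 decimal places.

w1 = Pv₀ = (8, 9, 10)
w2 = Pw1 = (72, 86, 92)
Ratio at component: 92 / 10 = 9.20000

λ ≈ 9.20000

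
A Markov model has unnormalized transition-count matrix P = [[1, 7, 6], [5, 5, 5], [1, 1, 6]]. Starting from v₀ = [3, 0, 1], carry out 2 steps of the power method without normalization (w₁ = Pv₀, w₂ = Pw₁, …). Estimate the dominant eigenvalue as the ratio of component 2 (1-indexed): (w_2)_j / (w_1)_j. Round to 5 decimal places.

w1 = Pv₀ = (1·3 + 7·0 + 6·1; 5·3 + 5·0 + 5·1; 1·3 + 1·0 + 6·1) = (9, 20, 9)
w2 = Pw1 = (1·9 + 7·20 + 6·9; 5·9 + 5·20 + 5·9; 1·9 + 1·20 + 6·9) = (203, 190, 83)
Ratio at component: 190 / 20 = 9.50000

λ ≈ 9.50000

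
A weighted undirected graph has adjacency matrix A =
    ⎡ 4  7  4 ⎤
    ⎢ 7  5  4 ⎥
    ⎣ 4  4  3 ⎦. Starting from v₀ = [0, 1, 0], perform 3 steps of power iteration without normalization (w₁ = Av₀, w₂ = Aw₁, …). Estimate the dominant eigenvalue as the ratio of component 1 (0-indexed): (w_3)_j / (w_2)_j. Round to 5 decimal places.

w1 = Av₀ = (4·0 + 7·1 + 4·0; 7·0 + 5·1 + 4·0; 4·0 + 4·1 + 3·0) = (7, 5, 4)
w2 = Aw1 = (4·7 + 7·5 + 4·4; 7·7 + 5·5 + 4·4; 4·7 + 4·5 + 3·4) = (79, 90, 60)
w3 = Aw2 = (1186, 1243, 856)
Ratio at component: 1243 / 90 = 13.81111

λ ≈ 13.81111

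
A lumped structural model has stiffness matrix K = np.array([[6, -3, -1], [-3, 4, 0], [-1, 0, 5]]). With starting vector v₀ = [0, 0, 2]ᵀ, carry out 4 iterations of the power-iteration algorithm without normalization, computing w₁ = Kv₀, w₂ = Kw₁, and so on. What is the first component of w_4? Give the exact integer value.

w1 = Kv₀ = (6·0 + (-3)·0 + (-1)·2; (-3)·0 + 4·0 + 0·2; (-1)·0 + 0·0 + 5·2) = (-2, 0, 10)
w2 = Kw1 = (6·(-2) + (-3)·0 + (-1)·10; (-3)·(-2) + 4·0 + 0·10; (-1)·(-2) + 0·0 + 5·10) = (-22, 6, 52)
w3 = Kw2 = (-202, 90, 282)
w4 = Kw3 = (-1764, 966, 1612)
The requested component of w4 is -1764.

-1764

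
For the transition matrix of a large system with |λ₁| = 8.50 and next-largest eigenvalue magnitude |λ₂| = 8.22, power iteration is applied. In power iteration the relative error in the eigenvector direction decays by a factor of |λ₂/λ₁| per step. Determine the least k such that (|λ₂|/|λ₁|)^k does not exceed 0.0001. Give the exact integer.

275

|λ₂/λ₁| = 8.22/8.50 = 0.96706
Need k ≥ ln(0.0001) / ln(0.96706) = -9.2103 / -0.0335 ≈ 274.969
Smallest integer k satisfying the bound: 275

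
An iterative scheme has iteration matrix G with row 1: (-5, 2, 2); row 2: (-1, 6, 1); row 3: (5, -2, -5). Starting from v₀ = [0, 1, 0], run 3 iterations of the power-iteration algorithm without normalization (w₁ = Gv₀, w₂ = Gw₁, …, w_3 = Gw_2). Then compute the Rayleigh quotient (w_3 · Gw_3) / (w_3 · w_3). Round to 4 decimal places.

w1 = Gv₀ = ((-5)·0 + 2·1 + 2·0; (-1)·0 + 6·1 + 1·0; 5·0 + (-2)·1 + (-5)·0) = (2, 6, -2)
w2 = Gw1 = ((-5)·2 + 2·6 + 2·(-2); (-1)·2 + 6·6 + 1·(-2); 5·2 + (-2)·6 + (-5)·(-2)) = (-2, 32, 8)
w3 = Gw2 = (90, 202, -114)
Gw3 = (-274, 1008, 616)
w3·Gw3 = 90·(-274) + 202·1008 + (-114)·616 = 108732; w3·w3 = 90·90 + 202·202 + (-114)·(-114) = 61900
λ ≈ 108732/61900 = 1.7566

λ ≈ 1.7566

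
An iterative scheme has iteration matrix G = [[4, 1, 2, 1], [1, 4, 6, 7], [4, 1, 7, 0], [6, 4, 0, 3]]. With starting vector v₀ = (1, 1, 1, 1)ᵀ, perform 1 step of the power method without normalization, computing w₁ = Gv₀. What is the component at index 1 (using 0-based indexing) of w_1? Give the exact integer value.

18

w1 = Gv₀ = (4·1 + 1·1 + 2·1 + 1·1; 1·1 + 4·1 + 6·1 + 7·1; 4·1 + 1·1 + 7·1 + 0·1; 6·1 + 4·1 + 0·1 + 3·1) = (8, 18, 12, 13)
The requested component of w1 is 18.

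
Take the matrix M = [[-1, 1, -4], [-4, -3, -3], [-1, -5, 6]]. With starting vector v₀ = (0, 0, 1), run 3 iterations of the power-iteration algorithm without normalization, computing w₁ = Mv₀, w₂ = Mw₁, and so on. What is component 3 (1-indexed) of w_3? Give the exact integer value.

w1 = Mv₀ = ((-1)·0 + 1·0 + (-4)·1; (-4)·0 + (-3)·0 + (-3)·1; (-1)·0 + (-5)·0 + 6·1) = (-4, -3, 6)
w2 = Mw1 = ((-1)·(-4) + 1·(-3) + (-4)·6; (-4)·(-4) + (-3)·(-3) + (-3)·6; (-1)·(-4) + (-5)·(-3) + 6·6) = (-23, 7, 55)
w3 = Mw2 = (-190, -94, 318)
The requested component of w3 is 318.

318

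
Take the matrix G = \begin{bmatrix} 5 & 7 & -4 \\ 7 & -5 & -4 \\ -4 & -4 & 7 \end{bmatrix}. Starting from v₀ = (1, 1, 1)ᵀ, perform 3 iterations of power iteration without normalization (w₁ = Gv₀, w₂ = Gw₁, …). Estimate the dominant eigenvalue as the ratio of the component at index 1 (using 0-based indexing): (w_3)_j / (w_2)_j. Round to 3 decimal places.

-0.229

w1 = Gv₀ = (5·1 + 7·1 + (-4)·1; 7·1 + (-5)·1 + (-4)·1; (-4)·1 + (-4)·1 + 7·1) = (8, -2, -1)
w2 = Gw1 = (5·8 + 7·(-2) + (-4)·(-1); 7·8 + (-5)·(-2) + (-4)·(-1); (-4)·8 + (-4)·(-2) + 7·(-1)) = (30, 70, -31)
w3 = Gw2 = (764, -16, -617)
Ratio at component: -16 / 70 = -0.229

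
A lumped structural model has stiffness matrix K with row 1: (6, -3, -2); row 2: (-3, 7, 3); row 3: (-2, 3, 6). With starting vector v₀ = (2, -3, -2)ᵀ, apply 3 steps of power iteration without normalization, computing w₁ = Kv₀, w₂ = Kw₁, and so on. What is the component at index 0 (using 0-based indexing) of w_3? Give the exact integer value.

3535

w1 = Kv₀ = (25, -33, -25)
w2 = Kw1 = (299, -381, -299)
w3 = Kw2 = (3535, -4461, -3535)
The requested component of w3 is 3535.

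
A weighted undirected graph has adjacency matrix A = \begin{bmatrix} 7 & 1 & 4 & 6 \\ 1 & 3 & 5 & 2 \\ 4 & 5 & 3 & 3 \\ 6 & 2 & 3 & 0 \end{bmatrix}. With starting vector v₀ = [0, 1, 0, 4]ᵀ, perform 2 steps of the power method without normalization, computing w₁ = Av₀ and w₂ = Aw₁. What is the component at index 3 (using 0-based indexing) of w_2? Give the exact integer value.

223

w1 = Av₀ = (7·0 + 1·1 + 4·0 + 6·4; 1·0 + 3·1 + 5·0 + 2·4; 4·0 + 5·1 + 3·0 + 3·4; 6·0 + 2·1 + 3·0 + 0·4) = (25, 11, 17, 2)
w2 = Aw1 = (7·25 + 1·11 + 4·17 + 6·2; 1·25 + 3·11 + 5·17 + 2·2; 4·25 + 5·11 + 3·17 + 3·2; 6·25 + 2·11 + 3·17 + 0·2) = (266, 147, 212, 223)
The requested component of w2 is 223.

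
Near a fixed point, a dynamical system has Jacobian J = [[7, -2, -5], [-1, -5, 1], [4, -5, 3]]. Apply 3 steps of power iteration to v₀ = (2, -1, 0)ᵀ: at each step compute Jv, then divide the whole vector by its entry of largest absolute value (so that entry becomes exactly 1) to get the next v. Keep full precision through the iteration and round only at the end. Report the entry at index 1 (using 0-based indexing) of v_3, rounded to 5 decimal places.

0.26448

Jv0 = (16.000000, 3.000000, 13.000000); divide by 16.000000 → v1 = (1.000000, 0.187500, 0.812500)
Jv1 = (2.562500, -1.125000, 5.500000); divide by 5.500000 → v2 = (0.465909, -0.204545, 1.000000)
Jv2 = (-1.329545, 1.556818, 5.886364); divide by 5.886364 → v3 = (-0.225869, 0.264479, 1.000000)
Requested entry of v3: 137/518 = 0.26448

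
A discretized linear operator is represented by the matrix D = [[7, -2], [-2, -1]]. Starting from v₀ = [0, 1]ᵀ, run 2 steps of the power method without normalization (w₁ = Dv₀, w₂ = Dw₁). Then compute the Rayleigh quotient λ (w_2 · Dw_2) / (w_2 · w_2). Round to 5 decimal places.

w1 = Dv₀ = (7·0 + (-2)·1; (-2)·0 + (-1)·1) = (-2, -1)
w2 = Dw1 = (7·(-2) + (-2)·(-1); (-2)·(-2) + (-1)·(-1)) = (-12, 5)
Dw2 = (-94, 19)
w2·Dw2 = (-12)·(-94) + 5·19 = 1223; w2·w2 = (-12)·(-12) + 5·5 = 169
λ ≈ 1223/169 = 7.23669

λ ≈ 7.23669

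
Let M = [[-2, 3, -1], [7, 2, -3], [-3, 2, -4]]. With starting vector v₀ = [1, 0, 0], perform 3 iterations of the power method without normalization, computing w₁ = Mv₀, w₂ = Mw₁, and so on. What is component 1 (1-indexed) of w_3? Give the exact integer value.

w1 = Mv₀ = ((-2)·1 + 3·0 + (-1)·0; 7·1 + 2·0 + (-3)·0; (-3)·1 + 2·0 + (-4)·0) = (-2, 7, -3)
w2 = Mw1 = ((-2)·(-2) + 3·7 + (-1)·(-3); 7·(-2) + 2·7 + (-3)·(-3); (-3)·(-2) + 2·7 + (-4)·(-3)) = (28, 9, 32)
w3 = Mw2 = (-61, 118, -194)
The requested component of w3 is -61.

-61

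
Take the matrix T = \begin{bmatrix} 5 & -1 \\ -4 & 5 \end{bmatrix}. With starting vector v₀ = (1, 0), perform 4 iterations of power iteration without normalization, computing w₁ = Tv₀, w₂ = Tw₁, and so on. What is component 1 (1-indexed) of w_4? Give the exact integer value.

w1 = Tv₀ = (5·1 + (-1)·0; (-4)·1 + 5·0) = (5, -4)
w2 = Tw1 = (5·5 + (-1)·(-4); (-4)·5 + 5·(-4)) = (29, -40)
w3 = Tw2 = (185, -316)
w4 = Tw3 = (1241, -2320)
The requested component of w4 is 1241.

1241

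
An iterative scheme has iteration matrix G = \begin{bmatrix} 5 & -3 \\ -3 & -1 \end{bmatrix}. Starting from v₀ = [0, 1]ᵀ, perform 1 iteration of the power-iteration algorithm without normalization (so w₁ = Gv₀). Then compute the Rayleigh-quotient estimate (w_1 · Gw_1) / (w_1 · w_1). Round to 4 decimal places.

λ ≈ 2.6000

w1 = Gv₀ = (5·0 + (-3)·1; (-3)·0 + (-1)·1) = (-3, -1)
Gw1 = (-12, 10)
w1·Gw1 = (-3)·(-12) + (-1)·10 = 26; w1·w1 = (-3)·(-3) + (-1)·(-1) = 10
λ ≈ 26/10 = 2.6000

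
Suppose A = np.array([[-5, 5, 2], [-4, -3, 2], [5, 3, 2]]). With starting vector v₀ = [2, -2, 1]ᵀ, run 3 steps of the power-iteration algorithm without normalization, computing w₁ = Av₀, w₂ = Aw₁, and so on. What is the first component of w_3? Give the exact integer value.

-246

w1 = Av₀ = (-18, 0, 6)
w2 = Aw1 = (102, 84, -78)
w3 = Aw2 = (-246, -816, 606)
The requested component of w3 is -246.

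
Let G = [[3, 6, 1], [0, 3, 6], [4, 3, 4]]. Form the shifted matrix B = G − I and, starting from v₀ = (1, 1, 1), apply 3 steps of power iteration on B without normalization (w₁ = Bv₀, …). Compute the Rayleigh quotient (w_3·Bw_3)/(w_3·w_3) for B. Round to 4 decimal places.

B = G − I has rows (2, 6, 1); (0, 2, 6); (4, 3, 3)
w1 = Bv₀ = (9, 8, 10)
w2 = Bw1 = (76, 76, 90)
w3 = Bw2 = (698, 692, 802)
Bw3 = (6350, 6196, 7274)
w3·Bw3 = 14553680; w3·w3 = 1609272; μ ≈ 14553680/1609272 = 9.0436

9.0436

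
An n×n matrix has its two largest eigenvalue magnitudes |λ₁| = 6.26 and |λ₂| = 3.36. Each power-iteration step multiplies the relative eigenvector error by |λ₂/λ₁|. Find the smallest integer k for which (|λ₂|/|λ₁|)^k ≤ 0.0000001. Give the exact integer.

|λ₂/λ₁| = 3.36/6.26 = 0.53674
Need k ≥ ln(0.0000001) / ln(0.53674) = -16.1181 / -0.6222 ≈ 25.903
Smallest integer k satisfying the bound: 26

26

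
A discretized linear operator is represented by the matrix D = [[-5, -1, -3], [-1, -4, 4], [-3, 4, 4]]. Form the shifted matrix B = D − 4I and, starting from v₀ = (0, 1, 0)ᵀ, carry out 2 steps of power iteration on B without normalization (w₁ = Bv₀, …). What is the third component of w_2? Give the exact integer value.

-29

B = D − 4I has rows (-9, -1, -3); (-1, -8, 4); (-3, 4, 0)
w1 = Bv₀ = (-1, -8, 4)
w2 = Bw1 = (5, 81, -29)
Requested component of w2: -29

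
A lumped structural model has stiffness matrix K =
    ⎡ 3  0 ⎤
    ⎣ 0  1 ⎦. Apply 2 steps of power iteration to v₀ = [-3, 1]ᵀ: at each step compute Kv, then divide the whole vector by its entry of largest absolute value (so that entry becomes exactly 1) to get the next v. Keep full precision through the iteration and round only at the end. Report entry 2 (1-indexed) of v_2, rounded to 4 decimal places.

Kv0 = (-9.00000, 1.00000); divide by -9.00000 → v1 = (1.00000, -0.11111)
Kv1 = (3.00000, -0.11111); divide by 3.00000 → v2 = (1.00000, -0.03704)
Requested entry of v2: 1/-27 = -0.0370

-0.0370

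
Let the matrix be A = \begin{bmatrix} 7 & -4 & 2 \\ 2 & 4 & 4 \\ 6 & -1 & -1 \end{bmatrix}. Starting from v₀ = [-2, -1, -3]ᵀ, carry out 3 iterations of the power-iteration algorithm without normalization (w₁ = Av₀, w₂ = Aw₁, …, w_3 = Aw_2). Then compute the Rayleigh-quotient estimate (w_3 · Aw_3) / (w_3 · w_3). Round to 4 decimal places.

λ ≈ 4.3877

w1 = Av₀ = (-16, -20, -8)
w2 = Aw1 = (-48, -144, -68)
w3 = Aw2 = (104, -944, -76)
Aw3 = (4352, -3872, 1644)
w3·Aw3 = 104·4352 + (-944)·(-3872) + (-76)·1644 = 3982832; w3·w3 = 104·104 + (-944)·(-944) + (-76)·(-76) = 907728
λ ≈ 3982832/907728 = 4.3877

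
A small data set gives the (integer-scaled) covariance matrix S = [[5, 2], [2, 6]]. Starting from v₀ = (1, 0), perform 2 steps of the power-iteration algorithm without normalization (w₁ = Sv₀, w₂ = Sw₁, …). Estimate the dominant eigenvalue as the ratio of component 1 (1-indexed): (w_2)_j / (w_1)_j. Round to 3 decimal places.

w1 = Sv₀ = (5·1 + 2·0; 2·1 + 6·0) = (5, 2)
w2 = Sw1 = (5·5 + 2·2; 2·5 + 6·2) = (29, 22)
Ratio at component: 29 / 5 = 5.800

λ ≈ 5.800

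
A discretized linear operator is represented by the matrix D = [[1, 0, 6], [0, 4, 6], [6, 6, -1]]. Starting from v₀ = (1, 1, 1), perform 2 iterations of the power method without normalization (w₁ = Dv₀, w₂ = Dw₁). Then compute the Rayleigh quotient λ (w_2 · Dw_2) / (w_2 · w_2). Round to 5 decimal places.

9.55727

w1 = Dv₀ = (1·1 + 0·1 + 6·1; 0·1 + 4·1 + 6·1; 6·1 + 6·1 + (-1)·1) = (7, 10, 11)
w2 = Dw1 = (1·7 + 0·10 + 6·11; 0·7 + 4·10 + 6·11; 6·7 + 6·10 + (-1)·11) = (73, 106, 91)
Dw2 = (619, 970, 983)
w2·Dw2 = 73·619 + 106·970 + 91·983 = 237460; w2·w2 = 73·73 + 106·106 + 91·91 = 24846
λ ≈ 237460/24846 = 9.55727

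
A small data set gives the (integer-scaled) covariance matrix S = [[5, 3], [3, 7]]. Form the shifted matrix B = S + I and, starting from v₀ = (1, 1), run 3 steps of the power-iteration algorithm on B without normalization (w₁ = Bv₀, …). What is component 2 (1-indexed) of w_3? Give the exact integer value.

B = S + I has rows (6, 3); (3, 8)
w1 = Bv₀ = (6·1 + 3·1; 3·1 + 8·1) = (9, 11)
w2 = Bw1 = (6·9 + 3·11; 3·9 + 8·11) = (87, 115)
w3 = Bw2 = (867, 1181)
Requested component of w3: 1181

1181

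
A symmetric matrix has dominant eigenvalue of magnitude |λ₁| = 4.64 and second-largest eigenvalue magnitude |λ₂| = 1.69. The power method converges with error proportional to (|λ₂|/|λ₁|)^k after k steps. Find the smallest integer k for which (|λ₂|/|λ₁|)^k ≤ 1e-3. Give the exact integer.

|λ₂/λ₁| = 1.69/4.64 = 0.36422
Need k ≥ ln(1e-3) / ln(0.36422) = -6.9078 / -1.0100 ≈ 6.839
Smallest integer k satisfying the bound: 7

7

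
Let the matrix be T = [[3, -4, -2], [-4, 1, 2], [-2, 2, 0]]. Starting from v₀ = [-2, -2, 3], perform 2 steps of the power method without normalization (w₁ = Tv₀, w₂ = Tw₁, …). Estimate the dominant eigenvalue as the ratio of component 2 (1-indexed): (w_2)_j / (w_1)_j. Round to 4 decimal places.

w1 = Tv₀ = (3·(-2) + (-4)·(-2) + (-2)·3; (-4)·(-2) + 1·(-2) + 2·3; (-2)·(-2) + 2·(-2) + 0·3) = (-4, 12, 0)
w2 = Tw1 = (3·(-4) + (-4)·12 + (-2)·0; (-4)·(-4) + 1·12 + 2·0; (-2)·(-4) + 2·12 + 0·0) = (-60, 28, 32)
Ratio at component: 28 / 12 = 2.3333

2.3333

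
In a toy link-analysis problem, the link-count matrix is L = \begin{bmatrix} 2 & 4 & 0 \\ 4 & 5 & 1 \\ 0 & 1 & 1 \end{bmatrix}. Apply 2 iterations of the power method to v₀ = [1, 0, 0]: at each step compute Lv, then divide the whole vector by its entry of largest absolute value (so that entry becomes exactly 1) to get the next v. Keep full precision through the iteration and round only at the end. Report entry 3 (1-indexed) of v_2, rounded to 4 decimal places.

Lv0 = (2.00000, 4.00000, 0.00000); divide by 4.00000 → v1 = (0.50000, 1.00000, 0.00000)
Lv1 = (5.00000, 7.00000, 1.00000); divide by 7.00000 → v2 = (0.71429, 1.00000, 0.14286)
Requested entry of v2: 4/28 = 0.1429

0.1429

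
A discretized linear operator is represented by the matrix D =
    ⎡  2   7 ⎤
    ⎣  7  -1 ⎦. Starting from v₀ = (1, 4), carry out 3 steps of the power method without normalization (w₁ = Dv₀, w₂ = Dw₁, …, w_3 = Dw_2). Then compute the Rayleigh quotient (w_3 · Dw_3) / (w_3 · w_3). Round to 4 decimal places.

4.8370

w1 = Dv₀ = (30, 3)
w2 = Dw1 = (81, 207)
w3 = Dw2 = (1611, 360)
Dw3 = (5742, 10917)
w3·Dw3 = 1611·5742 + 360·10917 = 13180482; w3·w3 = 1611·1611 + 360·360 = 2724921
λ ≈ 13180482/2724921 = 4.8370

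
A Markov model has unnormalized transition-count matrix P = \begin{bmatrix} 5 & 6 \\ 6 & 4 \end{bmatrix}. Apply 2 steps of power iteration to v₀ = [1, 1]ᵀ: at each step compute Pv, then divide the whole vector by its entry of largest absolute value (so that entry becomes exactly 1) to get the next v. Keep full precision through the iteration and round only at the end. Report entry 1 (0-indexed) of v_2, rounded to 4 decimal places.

0.9217

Pv0 = (11.00000, 10.00000); divide by 11.00000 → v1 = (1.00000, 0.90909)
Pv1 = (10.45455, 9.63636); divide by 10.45455 → v2 = (1.00000, 0.92174)
Requested entry of v2: 106/115 = 0.9217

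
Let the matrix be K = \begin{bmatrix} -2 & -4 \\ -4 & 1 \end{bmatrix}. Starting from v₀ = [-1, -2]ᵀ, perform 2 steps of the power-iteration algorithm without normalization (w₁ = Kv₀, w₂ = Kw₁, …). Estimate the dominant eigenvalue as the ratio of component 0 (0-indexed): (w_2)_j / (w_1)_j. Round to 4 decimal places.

λ ≈ -2.8000

w1 = Kv₀ = ((-2)·(-1) + (-4)·(-2); (-4)·(-1) + 1·(-2)) = (10, 2)
w2 = Kw1 = ((-2)·10 + (-4)·2; (-4)·10 + 1·2) = (-28, -38)
Ratio at component: -28 / 10 = -2.8000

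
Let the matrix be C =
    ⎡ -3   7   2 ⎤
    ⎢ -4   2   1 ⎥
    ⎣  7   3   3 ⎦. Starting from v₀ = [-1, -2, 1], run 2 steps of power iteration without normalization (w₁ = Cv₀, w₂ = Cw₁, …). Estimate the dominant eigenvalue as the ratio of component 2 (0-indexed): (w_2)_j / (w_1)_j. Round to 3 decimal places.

9.000

w1 = Cv₀ = (-9, 1, -10)
w2 = Cw1 = (14, 28, -90)
Ratio at component: -90 / -10 = 9.000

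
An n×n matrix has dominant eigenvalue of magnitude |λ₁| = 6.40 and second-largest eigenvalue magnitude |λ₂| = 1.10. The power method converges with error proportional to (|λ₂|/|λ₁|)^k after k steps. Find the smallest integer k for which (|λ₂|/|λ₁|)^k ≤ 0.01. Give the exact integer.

|λ₂/λ₁| = 1.10/6.40 = 0.17188
Need k ≥ ln(0.01) / ln(0.17188) = -4.6052 / -1.7610 ≈ 2.615
Smallest integer k satisfying the bound: 3

3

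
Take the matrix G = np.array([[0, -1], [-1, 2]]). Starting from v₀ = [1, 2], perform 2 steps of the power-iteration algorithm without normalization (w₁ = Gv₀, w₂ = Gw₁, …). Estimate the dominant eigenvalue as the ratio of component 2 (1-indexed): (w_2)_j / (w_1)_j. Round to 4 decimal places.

2.6667

w1 = Gv₀ = (0·1 + (-1)·2; (-1)·1 + 2·2) = (-2, 3)
w2 = Gw1 = (0·(-2) + (-1)·3; (-1)·(-2) + 2·3) = (-3, 8)
Ratio at component: 8 / 3 = 2.6667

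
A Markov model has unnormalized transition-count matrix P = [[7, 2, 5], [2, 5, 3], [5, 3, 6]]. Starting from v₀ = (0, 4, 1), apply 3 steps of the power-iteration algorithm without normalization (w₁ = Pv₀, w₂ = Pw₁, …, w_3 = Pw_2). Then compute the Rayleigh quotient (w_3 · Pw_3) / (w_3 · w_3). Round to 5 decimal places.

13.04248

w1 = Pv₀ = (7·0 + 2·4 + 5·1; 2·0 + 5·4 + 3·1; 5·0 + 3·4 + 6·1) = (13, 23, 18)
w2 = Pw1 = (7·13 + 2·23 + 5·18; 2·13 + 5·23 + 3·18; 5·13 + 3·23 + 6·18) = (227, 195, 242)
w3 = Pw2 = (3189, 2155, 3172)
Pw3 = (42493, 26669, 41442)
w3·Pw3 = 3189·42493 + 2155·26669 + 3172·41442 = 324435896; w3·w3 = 3189·3189 + 2155·2155 + 3172·3172 = 24875330
λ ≈ 324435896/24875330 = 13.04248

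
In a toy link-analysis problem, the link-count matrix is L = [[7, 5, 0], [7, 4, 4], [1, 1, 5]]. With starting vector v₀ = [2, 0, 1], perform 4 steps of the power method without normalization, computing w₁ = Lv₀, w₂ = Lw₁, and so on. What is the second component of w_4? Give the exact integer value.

w1 = Lv₀ = (14, 18, 7)
w2 = Lw1 = (188, 198, 67)
w3 = Lw2 = (2306, 2376, 721)
w4 = Lw3 = (28022, 28530, 8287)
The requested component of w4 is 28530.

28530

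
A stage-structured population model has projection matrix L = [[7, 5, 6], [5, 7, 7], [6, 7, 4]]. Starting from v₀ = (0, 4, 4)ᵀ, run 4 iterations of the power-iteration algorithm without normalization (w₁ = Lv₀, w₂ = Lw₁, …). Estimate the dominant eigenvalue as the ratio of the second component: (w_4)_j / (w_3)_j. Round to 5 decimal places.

w1 = Lv₀ = (44, 56, 44)
w2 = Lw1 = (852, 920, 832)
w3 = Lw2 = (15556, 16524, 14880)
w4 = Lw3 = (280792, 297608, 268524)
Ratio at component: 297608 / 16524 = 18.01065

λ ≈ 18.01065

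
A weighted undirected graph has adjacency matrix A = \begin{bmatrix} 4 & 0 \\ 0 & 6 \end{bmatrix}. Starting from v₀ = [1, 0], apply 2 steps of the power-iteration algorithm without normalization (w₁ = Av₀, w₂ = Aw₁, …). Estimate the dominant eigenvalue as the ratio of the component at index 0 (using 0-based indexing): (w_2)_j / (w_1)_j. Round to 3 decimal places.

λ ≈ 4.000

w1 = Av₀ = (4, 0)
w2 = Aw1 = (16, 0)
Ratio at component: 16 / 4 = 4.000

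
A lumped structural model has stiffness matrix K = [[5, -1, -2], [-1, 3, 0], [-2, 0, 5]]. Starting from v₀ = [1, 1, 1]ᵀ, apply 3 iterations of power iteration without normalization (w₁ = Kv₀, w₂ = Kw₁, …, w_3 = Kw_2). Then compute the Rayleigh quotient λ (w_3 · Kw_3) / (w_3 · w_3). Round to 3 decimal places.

λ ≈ 6.144

w1 = Kv₀ = (2, 2, 3)
w2 = Kw1 = (2, 4, 11)
w3 = Kw2 = (-16, 10, 51)
Kw3 = (-192, 46, 287)
w3·Kw3 = (-16)·(-192) + 10·46 + 51·287 = 18169; w3·w3 = (-16)·(-16) + 10·10 + 51·51 = 2957
λ ≈ 18169/2957 = 6.144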